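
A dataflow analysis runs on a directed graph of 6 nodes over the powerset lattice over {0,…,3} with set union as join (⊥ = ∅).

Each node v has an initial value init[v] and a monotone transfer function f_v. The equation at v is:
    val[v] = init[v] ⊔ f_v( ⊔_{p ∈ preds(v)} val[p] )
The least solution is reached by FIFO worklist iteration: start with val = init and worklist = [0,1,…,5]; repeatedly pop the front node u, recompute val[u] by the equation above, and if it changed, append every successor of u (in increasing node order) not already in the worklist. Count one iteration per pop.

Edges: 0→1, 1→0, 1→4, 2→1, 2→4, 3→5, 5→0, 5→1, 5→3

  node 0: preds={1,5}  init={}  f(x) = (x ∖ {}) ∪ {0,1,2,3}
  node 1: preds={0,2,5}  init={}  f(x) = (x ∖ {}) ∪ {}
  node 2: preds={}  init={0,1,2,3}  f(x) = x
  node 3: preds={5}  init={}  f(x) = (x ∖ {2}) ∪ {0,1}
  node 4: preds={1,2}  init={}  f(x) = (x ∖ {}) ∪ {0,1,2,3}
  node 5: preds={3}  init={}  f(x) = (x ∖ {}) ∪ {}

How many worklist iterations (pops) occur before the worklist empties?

9

Worklist (9 pops):
  #1 pop 0: in={} → {0,1,2,3} (was {}); enqueue []
  #2 pop 1: in={0,1,2,3} → {0,1,2,3} (was {}); enqueue [0]
  #3 pop 2: in={} → {0,1,2,3} (no change)
  #4 pop 3: in={} → {0,1} (was {}); enqueue []
  #5 pop 4: in={0,1,2,3} → {0,1,2,3} (was {}); enqueue []
  #6 pop 5: in={0,1} → {0,1} (was {}); enqueue [1,3]
  #7 pop 0: in={0,1,2,3} → {0,1,2,3} (no change)
  #8 pop 1: in={0,1,2,3} → {0,1,2,3} (no change)
  #9 pop 3: in={0,1} → {0,1} (no change)

Fixpoint:
  val[0] = {0,1,2,3}
  val[1] = {0,1,2,3}
  val[2] = {0,1,2,3}
  val[3] = {0,1}
  val[4] = {0,1,2,3}
  val[5] = {0,1}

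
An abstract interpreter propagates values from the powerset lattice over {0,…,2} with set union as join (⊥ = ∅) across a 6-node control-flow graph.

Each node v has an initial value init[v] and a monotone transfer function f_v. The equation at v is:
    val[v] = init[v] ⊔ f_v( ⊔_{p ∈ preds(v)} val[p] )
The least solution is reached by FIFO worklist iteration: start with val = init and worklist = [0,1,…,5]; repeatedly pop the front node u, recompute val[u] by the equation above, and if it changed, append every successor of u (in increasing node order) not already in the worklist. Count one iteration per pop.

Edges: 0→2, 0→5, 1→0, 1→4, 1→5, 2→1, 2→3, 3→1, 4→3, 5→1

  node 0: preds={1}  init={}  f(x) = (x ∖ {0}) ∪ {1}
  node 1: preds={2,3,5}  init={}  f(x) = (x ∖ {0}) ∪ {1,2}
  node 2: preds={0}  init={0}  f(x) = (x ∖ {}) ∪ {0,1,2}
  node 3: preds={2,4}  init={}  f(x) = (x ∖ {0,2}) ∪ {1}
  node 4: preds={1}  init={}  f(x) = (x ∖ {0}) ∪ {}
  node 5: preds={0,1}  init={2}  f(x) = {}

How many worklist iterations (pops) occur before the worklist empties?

Iteration log — 11 steps:
  step 1. node 0  ⊔preds={}  new={1}  old={}  +wl: 
  step 2. node 1  ⊔preds={0,2}  new={1,2}  old={}  +wl: 0
  step 3. node 2  ⊔preds={1}  new={0,1,2}  old={0}  +wl: 1
  step 4. node 3  ⊔preds={0,1,2}  new={1}  old={}  +wl: 
  step 5. node 4  ⊔preds={1,2}  new={1,2}  old={}  +wl: 3
  step 6. node 5  ⊔preds={1,2}  new={2}  stable
  step 7. node 0  ⊔preds={1,2}  new={1,2}  old={1}  +wl: 2,5
  step 8. node 1  ⊔preds={0,1,2}  new={1,2}  stable
  step 9. node 3  ⊔preds={0,1,2}  new={1}  stable
  step 10. node 2  ⊔preds={1,2}  new={0,1,2}  stable
  step 11. node 5  ⊔preds={1,2}  new={2}  stable

Least fixpoint reached:
  node 0: {1,2}
  node 1: {1,2}
  node 2: {0,1,2}
  node 3: {1}
  node 4: {1,2}
  node 5: {2}

11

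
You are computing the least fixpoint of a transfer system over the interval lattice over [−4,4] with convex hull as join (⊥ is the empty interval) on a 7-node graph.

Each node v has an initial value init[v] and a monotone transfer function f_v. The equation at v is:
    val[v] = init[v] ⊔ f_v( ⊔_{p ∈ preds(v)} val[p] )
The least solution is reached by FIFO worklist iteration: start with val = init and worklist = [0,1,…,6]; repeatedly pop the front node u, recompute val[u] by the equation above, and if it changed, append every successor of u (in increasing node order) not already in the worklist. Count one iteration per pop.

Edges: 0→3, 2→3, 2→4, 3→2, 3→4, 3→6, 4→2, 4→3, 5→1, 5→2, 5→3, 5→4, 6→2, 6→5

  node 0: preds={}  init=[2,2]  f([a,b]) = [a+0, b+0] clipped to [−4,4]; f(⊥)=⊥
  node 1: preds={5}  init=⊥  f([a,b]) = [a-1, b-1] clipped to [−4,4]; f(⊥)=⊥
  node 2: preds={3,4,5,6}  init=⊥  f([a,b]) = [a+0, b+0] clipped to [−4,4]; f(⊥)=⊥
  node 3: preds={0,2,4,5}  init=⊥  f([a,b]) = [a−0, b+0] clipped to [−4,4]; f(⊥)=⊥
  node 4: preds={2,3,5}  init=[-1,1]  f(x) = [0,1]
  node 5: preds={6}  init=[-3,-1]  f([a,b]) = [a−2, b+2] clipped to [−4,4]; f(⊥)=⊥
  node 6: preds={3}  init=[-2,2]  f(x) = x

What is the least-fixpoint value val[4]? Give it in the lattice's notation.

Iteration log — 16 steps:
  step 1. node 0  ⊔preds=⊥  new=[2,2]  stable
  step 2. node 1  ⊔preds=[-3,-1]  new=[-4,-2]  old=⊥  +wl: 
  step 3. node 2  ⊔preds=[-3,2]  new=[-3,2]  old=⊥  +wl: 
  step 4. node 3  ⊔preds=[-3,2]  new=[-3,2]  old=⊥  +wl: 2
  step 5. node 4  ⊔preds=[-3,2]  new=[-1,1]  stable
  step 6. node 5  ⊔preds=[-2,2]  new=[-4,4]  old=[-3,-1]  +wl: 1,3,4
  step 7. node 6  ⊔preds=[-3,2]  new=[-3,2]  old=[-2,2]  +wl: 5
  step 8. node 2  ⊔preds=[-4,4]  new=[-4,4]  old=[-3,2]  +wl: 
  step 9. node 1  ⊔preds=[-4,4]  new=[-4,3]  old=[-4,-2]  +wl: 
  step 10. node 3  ⊔preds=[-4,4]  new=[-4,4]  old=[-3,2]  +wl: 2,6
  step 11. node 4  ⊔preds=[-4,4]  new=[-1,1]  stable
  step 12. node 5  ⊔preds=[-3,2]  new=[-4,4]  stable
  step 13. node 2  ⊔preds=[-4,4]  new=[-4,4]  stable
  step 14. node 6  ⊔preds=[-4,4]  new=[-4,4]  old=[-3,2]  +wl: 2,5
  step 15. node 2  ⊔preds=[-4,4]  new=[-4,4]  stable
  step 16. node 5  ⊔preds=[-4,4]  new=[-4,4]  stable

Least fixpoint reached:
  node 0: [2,2]
  node 1: [-4,3]
  node 2: [-4,4]
  node 3: [-4,4]
  node 4: [-1,1]
  node 5: [-4,4]
  node 6: [-4,4]

[-1,1]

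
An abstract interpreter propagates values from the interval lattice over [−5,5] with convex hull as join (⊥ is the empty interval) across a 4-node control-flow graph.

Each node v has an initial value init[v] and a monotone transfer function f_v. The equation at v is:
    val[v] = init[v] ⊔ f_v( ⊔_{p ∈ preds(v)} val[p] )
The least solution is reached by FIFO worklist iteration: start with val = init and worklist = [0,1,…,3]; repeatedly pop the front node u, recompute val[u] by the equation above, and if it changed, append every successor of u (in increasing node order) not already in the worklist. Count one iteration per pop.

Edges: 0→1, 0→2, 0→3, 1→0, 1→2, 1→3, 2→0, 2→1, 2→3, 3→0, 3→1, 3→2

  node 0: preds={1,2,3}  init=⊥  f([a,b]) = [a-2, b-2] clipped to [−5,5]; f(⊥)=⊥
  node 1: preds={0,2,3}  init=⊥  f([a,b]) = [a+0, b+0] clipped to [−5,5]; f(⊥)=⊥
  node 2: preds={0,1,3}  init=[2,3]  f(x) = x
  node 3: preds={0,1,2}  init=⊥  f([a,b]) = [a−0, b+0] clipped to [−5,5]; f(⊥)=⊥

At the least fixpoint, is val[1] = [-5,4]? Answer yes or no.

no

Trace (19 dequeues):
  [1] u=0 | in [2,3] | out [0,1] | prev ⊥ | push {}
  [2] u=1 | in [0,3] | out [0,3] | prev ⊥ | push {0}
  [3] u=2 | in [0,3] | out [0,3] | prev [2,3] | push {1}
  [4] u=3 | in [0,3] | out [0,3] | prev ⊥ | push {2}
  [5] u=0 | in [0,3] | out [-2,1] | prev [0,1] | push {3}
  [6] u=1 | in [-2,3] | out [-2,3] | prev [0,3] | push {0}
  [7] u=2 | in [-2,3] | out [-2,3] | prev [0,3] | push {1}
  [8] u=3 | in [-2,3] | out [-2,3] | prev [0,3] | push {2}
  [9] u=0 | in [-2,3] | out [-4,1] | prev [-2,1] | push {3}
  [10] u=1 | in [-4,3] | out [-4,3] | prev [-2,3] | push {0}
  [11] u=2 | in [-4,3] | out [-4,3] | prev [-2,3] | push {1}
  [12] u=3 | in [-4,3] | out [-4,3] | prev [-2,3] | push {2}
  [13] u=0 | in [-4,3] | out [-5,1] | prev [-4,1] | push {3}
  [14] u=1 | in [-5,3] | out [-5,3] | prev [-4,3] | push {0}
  [15] u=2 | in [-5,3] | out [-5,3] | prev [-4,3] | push {1}
  [16] u=3 | in [-5,3] | out [-5,3] | prev [-4,3] | push {2}
  [17] u=0 | in [-5,3] | out [-5,1] | ==
  [18] u=1 | in [-5,3] | out [-5,3] | ==
  [19] u=2 | in [-5,3] | out [-5,3] | ==

Converged values:
  [0] [-5,1]
  [1] [-5,3]
  [2] [-5,3]
  [3] [-5,3]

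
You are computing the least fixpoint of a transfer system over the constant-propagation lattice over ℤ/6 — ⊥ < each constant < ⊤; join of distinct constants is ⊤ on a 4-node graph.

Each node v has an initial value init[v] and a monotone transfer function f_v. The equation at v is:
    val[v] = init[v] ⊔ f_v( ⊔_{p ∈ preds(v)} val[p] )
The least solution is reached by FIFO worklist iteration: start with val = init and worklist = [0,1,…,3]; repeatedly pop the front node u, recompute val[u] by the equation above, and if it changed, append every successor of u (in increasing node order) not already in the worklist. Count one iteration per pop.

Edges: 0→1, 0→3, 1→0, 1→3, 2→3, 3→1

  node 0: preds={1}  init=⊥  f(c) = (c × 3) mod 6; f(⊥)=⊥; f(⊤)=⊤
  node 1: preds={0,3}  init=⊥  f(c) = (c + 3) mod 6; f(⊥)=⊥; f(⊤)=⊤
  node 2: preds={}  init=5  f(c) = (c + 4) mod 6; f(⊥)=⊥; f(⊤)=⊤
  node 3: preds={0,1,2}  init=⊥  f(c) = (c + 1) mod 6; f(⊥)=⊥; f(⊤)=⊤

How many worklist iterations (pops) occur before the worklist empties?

Worklist (11 pops):
  #1 pop 0: in=⊥ → ⊥ (no change)
  #2 pop 1: in=⊥ → ⊥ (no change)
  #3 pop 2: in=⊥ → 5 (no change)
  #4 pop 3: in=5 → 0 (was ⊥); enqueue [1]
  #5 pop 1: in=0 → 3 (was ⊥); enqueue [0,3]
  #6 pop 0: in=3 → 3 (was ⊥); enqueue [1]
  #7 pop 3: in=⊤ → ⊤ (was 0); enqueue []
  #8 pop 1: in=⊤ → ⊤ (was 3); enqueue [0,3]
  #9 pop 0: in=⊤ → ⊤ (was 3); enqueue [1]
  #10 pop 3: in=⊤ → ⊤ (no change)
  #11 pop 1: in=⊤ → ⊤ (no change)

Fixpoint:
  val[0] = ⊤
  val[1] = ⊤
  val[2] = 5
  val[3] = ⊤

11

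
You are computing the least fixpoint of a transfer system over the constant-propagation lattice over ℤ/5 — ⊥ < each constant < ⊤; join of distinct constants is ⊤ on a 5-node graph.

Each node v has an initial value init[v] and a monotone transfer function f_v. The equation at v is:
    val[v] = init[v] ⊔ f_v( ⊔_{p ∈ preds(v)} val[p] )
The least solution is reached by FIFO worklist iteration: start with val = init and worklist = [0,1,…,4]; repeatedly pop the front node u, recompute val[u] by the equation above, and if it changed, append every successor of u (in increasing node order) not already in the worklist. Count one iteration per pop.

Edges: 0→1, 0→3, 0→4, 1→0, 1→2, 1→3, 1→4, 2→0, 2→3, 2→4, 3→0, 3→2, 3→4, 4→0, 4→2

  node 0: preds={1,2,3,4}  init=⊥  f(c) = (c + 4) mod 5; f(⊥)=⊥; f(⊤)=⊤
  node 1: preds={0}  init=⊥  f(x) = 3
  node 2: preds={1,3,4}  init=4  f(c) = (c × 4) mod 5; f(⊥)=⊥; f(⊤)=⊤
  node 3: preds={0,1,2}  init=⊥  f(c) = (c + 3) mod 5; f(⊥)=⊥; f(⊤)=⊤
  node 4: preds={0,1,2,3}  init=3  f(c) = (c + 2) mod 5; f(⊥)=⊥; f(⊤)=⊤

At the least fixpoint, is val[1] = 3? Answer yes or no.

Trace (7 dequeues):
  [1] u=0 | in ⊤ | out ⊤ | prev ⊥ | push {}
  [2] u=1 | in ⊤ | out 3 | prev ⊥ | push {0}
  [3] u=2 | in 3 | out ⊤ | prev 4 | push {}
  [4] u=3 | in ⊤ | out ⊤ | prev ⊥ | push {2}
  [5] u=4 | in ⊤ | out ⊤ | prev 3 | push {}
  [6] u=0 | in ⊤ | out ⊤ | ==
  [7] u=2 | in ⊤ | out ⊤ | ==

Converged values:
  [0] ⊤
  [1] 3
  [2] ⊤
  [3] ⊤
  [4] ⊤

yes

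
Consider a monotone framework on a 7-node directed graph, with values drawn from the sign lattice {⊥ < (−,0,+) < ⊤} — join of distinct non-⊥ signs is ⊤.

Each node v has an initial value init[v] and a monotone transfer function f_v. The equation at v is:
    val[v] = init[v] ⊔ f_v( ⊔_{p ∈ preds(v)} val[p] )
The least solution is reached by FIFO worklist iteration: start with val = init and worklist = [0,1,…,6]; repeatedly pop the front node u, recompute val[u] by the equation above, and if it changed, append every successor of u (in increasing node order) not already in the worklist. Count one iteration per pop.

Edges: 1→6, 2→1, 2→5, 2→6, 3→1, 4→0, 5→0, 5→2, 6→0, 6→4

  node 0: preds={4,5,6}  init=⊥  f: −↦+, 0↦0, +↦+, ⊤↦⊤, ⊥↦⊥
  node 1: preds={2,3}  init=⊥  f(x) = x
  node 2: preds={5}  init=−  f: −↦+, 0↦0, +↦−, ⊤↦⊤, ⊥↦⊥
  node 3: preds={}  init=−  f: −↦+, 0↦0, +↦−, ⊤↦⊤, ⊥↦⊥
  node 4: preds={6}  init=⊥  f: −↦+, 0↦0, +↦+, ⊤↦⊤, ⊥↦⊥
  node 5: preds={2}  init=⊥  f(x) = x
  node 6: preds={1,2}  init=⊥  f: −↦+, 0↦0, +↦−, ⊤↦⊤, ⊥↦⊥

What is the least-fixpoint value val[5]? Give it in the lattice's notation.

⊤

Trace (17 dequeues):
  [1] u=0 | in ⊥ | out ⊥ | ==
  [2] u=1 | in − | out − | prev ⊥ | push {}
  [3] u=2 | in ⊥ | out − | ==
  [4] u=3 | in ⊥ | out − | ==
  [5] u=4 | in ⊥ | out ⊥ | ==
  [6] u=5 | in − | out − | prev ⊥ | push {0,2}
  [7] u=6 | in − | out + | prev ⊥ | push {4}
  [8] u=0 | in ⊤ | out ⊤ | prev ⊥ | push {}
  [9] u=2 | in − | out ⊤ | prev − | push {1,5,6}
  [10] u=4 | in + | out + | prev ⊥ | push {0}
  [11] u=1 | in ⊤ | out ⊤ | prev − | push {}
  [12] u=5 | in ⊤ | out ⊤ | prev − | push {2}
  [13] u=6 | in ⊤ | out ⊤ | prev + | push {4}
  [14] u=0 | in ⊤ | out ⊤ | ==
  [15] u=2 | in ⊤ | out ⊤ | ==
  [16] u=4 | in ⊤ | out ⊤ | prev + | push {0}
  [17] u=0 | in ⊤ | out ⊤ | ==

Converged values:
  [0] ⊤
  [1] ⊤
  [2] ⊤
  [3] −
  [4] ⊤
  [5] ⊤
  [6] ⊤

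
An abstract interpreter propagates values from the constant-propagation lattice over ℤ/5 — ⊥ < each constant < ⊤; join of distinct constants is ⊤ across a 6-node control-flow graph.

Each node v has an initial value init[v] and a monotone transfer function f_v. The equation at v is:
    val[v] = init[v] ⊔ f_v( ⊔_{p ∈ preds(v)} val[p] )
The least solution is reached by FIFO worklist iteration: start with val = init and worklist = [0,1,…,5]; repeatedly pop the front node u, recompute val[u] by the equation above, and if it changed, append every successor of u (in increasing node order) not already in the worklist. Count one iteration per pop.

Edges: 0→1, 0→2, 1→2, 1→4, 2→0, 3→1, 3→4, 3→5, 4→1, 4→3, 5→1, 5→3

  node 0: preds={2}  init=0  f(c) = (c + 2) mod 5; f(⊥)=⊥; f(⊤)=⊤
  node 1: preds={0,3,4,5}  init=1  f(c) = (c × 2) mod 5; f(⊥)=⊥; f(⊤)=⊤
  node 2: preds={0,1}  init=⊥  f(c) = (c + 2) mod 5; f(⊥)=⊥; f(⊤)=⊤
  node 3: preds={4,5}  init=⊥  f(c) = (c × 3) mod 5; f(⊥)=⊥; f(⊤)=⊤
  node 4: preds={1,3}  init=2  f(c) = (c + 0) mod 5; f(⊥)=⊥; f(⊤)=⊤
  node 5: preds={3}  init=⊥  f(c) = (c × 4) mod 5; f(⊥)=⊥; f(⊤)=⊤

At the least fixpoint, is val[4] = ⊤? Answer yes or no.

yes

Worklist (15 pops):
  #1 pop 0: in=⊥ → 0 (no change)
  #2 pop 1: in=⊤ → ⊤ (was 1); enqueue []
  #3 pop 2: in=⊤ → ⊤ (was ⊥); enqueue [0]
  #4 pop 3: in=2 → 1 (was ⊥); enqueue [1]
  #5 pop 4: in=⊤ → ⊤ (was 2); enqueue [3]
  #6 pop 5: in=1 → 4 (was ⊥); enqueue []
  #7 pop 0: in=⊤ → ⊤ (was 0); enqueue [2]
  #8 pop 1: in=⊤ → ⊤ (no change)
  #9 pop 3: in=⊤ → ⊤ (was 1); enqueue [1,4,5]
  #10 pop 2: in=⊤ → ⊤ (no change)
  #11 pop 1: in=⊤ → ⊤ (no change)
  #12 pop 4: in=⊤ → ⊤ (no change)
  #13 pop 5: in=⊤ → ⊤ (was 4); enqueue [1,3]
  #14 pop 1: in=⊤ → ⊤ (no change)
  #15 pop 3: in=⊤ → ⊤ (no change)

Fixpoint:
  val[0] = ⊤
  val[1] = ⊤
  val[2] = ⊤
  val[3] = ⊤
  val[4] = ⊤
  val[5] = ⊤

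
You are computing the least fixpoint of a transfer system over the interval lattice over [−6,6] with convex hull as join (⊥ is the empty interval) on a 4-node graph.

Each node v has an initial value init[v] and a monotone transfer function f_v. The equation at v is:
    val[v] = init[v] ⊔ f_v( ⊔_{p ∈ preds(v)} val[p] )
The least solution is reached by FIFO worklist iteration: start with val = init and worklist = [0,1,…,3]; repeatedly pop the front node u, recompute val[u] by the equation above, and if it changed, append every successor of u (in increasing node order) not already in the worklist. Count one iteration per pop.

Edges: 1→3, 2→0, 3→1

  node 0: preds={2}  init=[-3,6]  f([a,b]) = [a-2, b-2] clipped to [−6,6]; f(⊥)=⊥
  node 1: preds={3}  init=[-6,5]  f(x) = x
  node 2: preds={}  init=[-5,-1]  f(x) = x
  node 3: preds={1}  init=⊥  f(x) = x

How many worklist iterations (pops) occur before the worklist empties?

5

Trace (5 dequeues):
  [1] u=0 | in [-5,-1] | out [-6,6] | prev [-3,6] | push {}
  [2] u=1 | in ⊥ | out [-6,5] | ==
  [3] u=2 | in ⊥ | out [-5,-1] | ==
  [4] u=3 | in [-6,5] | out [-6,5] | prev ⊥ | push {1}
  [5] u=1 | in [-6,5] | out [-6,5] | ==

Converged values:
  [0] [-6,6]
  [1] [-6,5]
  [2] [-5,-1]
  [3] [-6,5]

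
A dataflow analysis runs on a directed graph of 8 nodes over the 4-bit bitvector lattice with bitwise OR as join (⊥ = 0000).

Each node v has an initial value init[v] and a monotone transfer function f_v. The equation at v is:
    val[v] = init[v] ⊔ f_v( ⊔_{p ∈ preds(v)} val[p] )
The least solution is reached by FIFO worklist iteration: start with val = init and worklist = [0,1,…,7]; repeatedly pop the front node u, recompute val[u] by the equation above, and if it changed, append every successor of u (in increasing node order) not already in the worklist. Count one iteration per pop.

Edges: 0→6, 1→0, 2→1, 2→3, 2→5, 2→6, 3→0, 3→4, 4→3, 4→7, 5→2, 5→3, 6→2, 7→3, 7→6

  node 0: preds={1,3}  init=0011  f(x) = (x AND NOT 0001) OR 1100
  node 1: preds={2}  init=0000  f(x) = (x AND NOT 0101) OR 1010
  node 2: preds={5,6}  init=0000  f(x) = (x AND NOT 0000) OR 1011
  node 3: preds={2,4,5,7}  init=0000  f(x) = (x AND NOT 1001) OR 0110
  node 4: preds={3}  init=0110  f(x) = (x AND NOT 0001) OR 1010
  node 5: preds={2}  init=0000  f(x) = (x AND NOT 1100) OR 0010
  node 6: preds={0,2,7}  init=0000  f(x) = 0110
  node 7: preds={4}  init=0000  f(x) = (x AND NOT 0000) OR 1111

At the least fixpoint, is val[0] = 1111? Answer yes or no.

Trace (16 dequeues):
  [1] u=0 | in 0000 | out 1111 | prev 0011 | push {}
  [2] u=1 | in 0000 | out 1010 | prev 0000 | push {0}
  [3] u=2 | in 0000 | out 1011 | prev 0000 | push {1}
  [4] u=3 | in 1111 | out 0110 | prev 0000 | push {}
  [5] u=4 | in 0110 | out 1110 | prev 0110 | push {3}
  [6] u=5 | in 1011 | out 0011 | prev 0000 | push {2}
  [7] u=6 | in 1111 | out 0110 | prev 0000 | push {}
  [8] u=7 | in 1110 | out 1111 | prev 0000 | push {6}
  [9] u=0 | in 1110 | out 1111 | ==
  [10] u=1 | in 1011 | out 1010 | ==
  [11] u=3 | in 1111 | out 0110 | ==
  [12] u=2 | in 0111 | out 1111 | prev 1011 | push {1,3,5}
  [13] u=6 | in 1111 | out 0110 | ==
  [14] u=1 | in 1111 | out 1010 | ==
  [15] u=3 | in 1111 | out 0110 | ==
  [16] u=5 | in 1111 | out 0011 | ==

Converged values:
  [0] 1111
  [1] 1010
  [2] 1111
  [3] 0110
  [4] 1110
  [5] 0011
  [6] 0110
  [7] 1111

yes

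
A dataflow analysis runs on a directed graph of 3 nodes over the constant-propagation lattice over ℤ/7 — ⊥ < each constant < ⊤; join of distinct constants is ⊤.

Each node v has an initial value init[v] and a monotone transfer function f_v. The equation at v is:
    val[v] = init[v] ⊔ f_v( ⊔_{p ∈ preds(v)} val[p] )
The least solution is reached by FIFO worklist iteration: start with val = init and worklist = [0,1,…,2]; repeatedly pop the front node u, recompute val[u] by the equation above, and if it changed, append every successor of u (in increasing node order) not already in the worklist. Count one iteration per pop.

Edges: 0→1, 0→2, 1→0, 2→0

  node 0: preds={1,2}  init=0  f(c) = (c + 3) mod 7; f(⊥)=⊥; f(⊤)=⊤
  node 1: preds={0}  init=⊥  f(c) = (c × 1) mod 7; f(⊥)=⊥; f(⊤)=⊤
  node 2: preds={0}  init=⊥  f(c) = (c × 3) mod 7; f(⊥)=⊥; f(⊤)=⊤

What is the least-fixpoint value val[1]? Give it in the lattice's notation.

Trace (7 dequeues):
  [1] u=0 | in ⊥ | out 0 | ==
  [2] u=1 | in 0 | out 0 | prev ⊥ | push {0}
  [3] u=2 | in 0 | out 0 | prev ⊥ | push {}
  [4] u=0 | in 0 | out ⊤ | prev 0 | push {1,2}
  [5] u=1 | in ⊤ | out ⊤ | prev 0 | push {0}
  [6] u=2 | in ⊤ | out ⊤ | prev 0 | push {}
  [7] u=0 | in ⊤ | out ⊤ | ==

Converged values:
  [0] ⊤
  [1] ⊤
  [2] ⊤

⊤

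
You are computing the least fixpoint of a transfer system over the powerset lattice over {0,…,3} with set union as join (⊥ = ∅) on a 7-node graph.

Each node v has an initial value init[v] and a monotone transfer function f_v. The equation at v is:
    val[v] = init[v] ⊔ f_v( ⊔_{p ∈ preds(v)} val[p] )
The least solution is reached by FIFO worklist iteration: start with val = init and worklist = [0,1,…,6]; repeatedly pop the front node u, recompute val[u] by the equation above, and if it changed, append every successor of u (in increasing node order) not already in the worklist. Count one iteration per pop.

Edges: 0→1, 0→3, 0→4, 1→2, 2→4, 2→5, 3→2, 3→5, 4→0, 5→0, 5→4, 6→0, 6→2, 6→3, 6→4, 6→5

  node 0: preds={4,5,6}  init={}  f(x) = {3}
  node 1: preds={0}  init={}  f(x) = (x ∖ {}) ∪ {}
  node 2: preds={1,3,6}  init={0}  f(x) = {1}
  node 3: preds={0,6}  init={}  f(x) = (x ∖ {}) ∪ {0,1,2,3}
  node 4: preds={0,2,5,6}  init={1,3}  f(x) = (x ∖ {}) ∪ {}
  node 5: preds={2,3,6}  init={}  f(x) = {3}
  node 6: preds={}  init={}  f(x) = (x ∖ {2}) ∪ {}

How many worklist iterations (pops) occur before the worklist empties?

10

Iteration log — 10 steps:
  step 1. node 0  ⊔preds={1,3}  new={3}  old={}  +wl: 
  step 2. node 1  ⊔preds={3}  new={3}  old={}  +wl: 
  step 3. node 2  ⊔preds={3}  new={0,1}  old={0}  +wl: 
  step 4. node 3  ⊔preds={3}  new={0,1,2,3}  old={}  +wl: 2
  step 5. node 4  ⊔preds={0,1,3}  new={0,1,3}  old={1,3}  +wl: 0
  step 6. node 5  ⊔preds={0,1,2,3}  new={3}  old={}  +wl: 4
  step 7. node 6  ⊔preds={}  new={}  stable
  step 8. node 2  ⊔preds={0,1,2,3}  new={0,1}  stable
  step 9. node 0  ⊔preds={0,1,3}  new={3}  stable
  step 10. node 4  ⊔preds={0,1,3}  new={0,1,3}  stable

Least fixpoint reached:
  node 0: {3}
  node 1: {3}
  node 2: {0,1}
  node 3: {0,1,2,3}
  node 4: {0,1,3}
  node 5: {3}
  node 6: {}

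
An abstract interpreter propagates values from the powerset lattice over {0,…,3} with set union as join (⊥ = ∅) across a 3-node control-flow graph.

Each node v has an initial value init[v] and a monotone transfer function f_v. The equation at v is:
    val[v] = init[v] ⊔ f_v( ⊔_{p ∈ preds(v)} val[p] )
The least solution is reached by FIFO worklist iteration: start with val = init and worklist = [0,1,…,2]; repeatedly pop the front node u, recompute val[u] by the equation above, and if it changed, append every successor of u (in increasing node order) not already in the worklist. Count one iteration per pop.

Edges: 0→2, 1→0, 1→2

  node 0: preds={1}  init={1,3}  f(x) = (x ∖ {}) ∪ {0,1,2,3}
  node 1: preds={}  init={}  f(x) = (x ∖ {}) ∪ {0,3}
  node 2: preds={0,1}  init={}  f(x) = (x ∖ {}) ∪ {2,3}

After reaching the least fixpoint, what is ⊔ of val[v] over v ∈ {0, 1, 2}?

{0,1,2,3}

Trace (4 dequeues):
  [1] u=0 | in {} | out {0,1,2,3} | prev {1,3} | push {}
  [2] u=1 | in {} | out {0,3} | prev {} | push {0}
  [3] u=2 | in {0,1,2,3} | out {0,1,2,3} | prev {} | push {}
  [4] u=0 | in {0,3} | out {0,1,2,3} | ==

Converged values:
  [0] {0,1,2,3}
  [1] {0,3}
  [2] {0,1,2,3}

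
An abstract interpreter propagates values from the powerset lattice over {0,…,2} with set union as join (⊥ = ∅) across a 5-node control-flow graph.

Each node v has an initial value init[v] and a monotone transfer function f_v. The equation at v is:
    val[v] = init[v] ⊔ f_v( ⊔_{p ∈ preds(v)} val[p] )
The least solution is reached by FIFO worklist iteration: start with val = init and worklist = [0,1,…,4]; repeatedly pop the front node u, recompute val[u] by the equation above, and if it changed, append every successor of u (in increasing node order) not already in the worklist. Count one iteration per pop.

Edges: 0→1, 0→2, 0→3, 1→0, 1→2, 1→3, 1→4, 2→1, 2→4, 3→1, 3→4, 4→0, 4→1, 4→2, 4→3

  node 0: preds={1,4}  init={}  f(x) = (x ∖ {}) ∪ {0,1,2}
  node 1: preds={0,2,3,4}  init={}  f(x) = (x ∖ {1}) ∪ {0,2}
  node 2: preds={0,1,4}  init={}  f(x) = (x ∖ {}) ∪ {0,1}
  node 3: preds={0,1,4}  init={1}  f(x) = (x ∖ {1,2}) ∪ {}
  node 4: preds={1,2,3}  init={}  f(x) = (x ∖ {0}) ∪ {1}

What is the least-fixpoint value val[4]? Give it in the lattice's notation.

{1,2}

Worklist (9 pops):
  #1 pop 0: in={} → {0,1,2} (was {}); enqueue []
  #2 pop 1: in={0,1,2} → {0,2} (was {}); enqueue [0]
  #3 pop 2: in={0,1,2} → {0,1,2} (was {}); enqueue [1]
  #4 pop 3: in={0,1,2} → {0,1} (was {1}); enqueue []
  #5 pop 4: in={0,1,2} → {1,2} (was {}); enqueue [2,3]
  #6 pop 0: in={0,1,2} → {0,1,2} (no change)
  #7 pop 1: in={0,1,2} → {0,2} (no change)
  #8 pop 2: in={0,1,2} → {0,1,2} (no change)
  #9 pop 3: in={0,1,2} → {0,1} (no change)

Fixpoint:
  val[0] = {0,1,2}
  val[1] = {0,2}
  val[2] = {0,1,2}
  val[3] = {0,1}
  val[4] = {1,2}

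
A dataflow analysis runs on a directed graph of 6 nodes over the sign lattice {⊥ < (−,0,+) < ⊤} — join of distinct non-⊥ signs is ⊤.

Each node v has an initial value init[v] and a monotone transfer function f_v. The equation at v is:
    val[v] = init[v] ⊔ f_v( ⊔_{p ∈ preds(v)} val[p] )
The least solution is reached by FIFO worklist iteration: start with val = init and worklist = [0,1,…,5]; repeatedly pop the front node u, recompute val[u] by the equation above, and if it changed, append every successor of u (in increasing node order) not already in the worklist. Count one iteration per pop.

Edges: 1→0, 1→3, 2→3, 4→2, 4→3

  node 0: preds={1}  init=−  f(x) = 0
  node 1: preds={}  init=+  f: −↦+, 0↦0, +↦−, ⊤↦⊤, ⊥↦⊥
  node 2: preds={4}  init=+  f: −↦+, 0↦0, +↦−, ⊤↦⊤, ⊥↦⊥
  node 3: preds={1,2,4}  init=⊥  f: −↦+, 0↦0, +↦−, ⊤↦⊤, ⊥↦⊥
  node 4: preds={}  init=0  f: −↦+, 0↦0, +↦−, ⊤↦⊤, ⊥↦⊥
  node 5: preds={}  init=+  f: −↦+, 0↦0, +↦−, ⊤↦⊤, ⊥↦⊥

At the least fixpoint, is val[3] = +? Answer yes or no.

no

Worklist (6 pops):
  #1 pop 0: in=+ → ⊤ (was −); enqueue []
  #2 pop 1: in=⊥ → + (no change)
  #3 pop 2: in=0 → ⊤ (was +); enqueue []
  #4 pop 3: in=⊤ → ⊤ (was ⊥); enqueue []
  #5 pop 4: in=⊥ → 0 (no change)
  #6 pop 5: in=⊥ → + (no change)

Fixpoint:
  val[0] = ⊤
  val[1] = +
  val[2] = ⊤
  val[3] = ⊤
  val[4] = 0
  val[5] = +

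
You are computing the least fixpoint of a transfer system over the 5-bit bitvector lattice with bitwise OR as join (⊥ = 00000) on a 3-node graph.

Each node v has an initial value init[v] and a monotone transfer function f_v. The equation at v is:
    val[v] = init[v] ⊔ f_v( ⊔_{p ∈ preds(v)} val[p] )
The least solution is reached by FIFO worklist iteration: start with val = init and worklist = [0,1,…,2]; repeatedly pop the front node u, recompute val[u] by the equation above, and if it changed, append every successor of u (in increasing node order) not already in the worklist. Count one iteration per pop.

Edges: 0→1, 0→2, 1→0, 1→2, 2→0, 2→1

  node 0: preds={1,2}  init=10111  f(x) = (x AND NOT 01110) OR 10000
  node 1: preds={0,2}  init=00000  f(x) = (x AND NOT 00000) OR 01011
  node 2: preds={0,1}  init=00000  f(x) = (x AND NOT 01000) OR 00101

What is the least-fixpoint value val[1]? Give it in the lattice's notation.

Worklist (5 pops):
  #1 pop 0: in=00000 → 10111 (no change)
  #2 pop 1: in=10111 → 11111 (was 00000); enqueue [0]
  #3 pop 2: in=11111 → 10111 (was 00000); enqueue [1]
  #4 pop 0: in=11111 → 10111 (no change)
  #5 pop 1: in=10111 → 11111 (no change)

Fixpoint:
  val[0] = 10111
  val[1] = 11111
  val[2] = 10111

11111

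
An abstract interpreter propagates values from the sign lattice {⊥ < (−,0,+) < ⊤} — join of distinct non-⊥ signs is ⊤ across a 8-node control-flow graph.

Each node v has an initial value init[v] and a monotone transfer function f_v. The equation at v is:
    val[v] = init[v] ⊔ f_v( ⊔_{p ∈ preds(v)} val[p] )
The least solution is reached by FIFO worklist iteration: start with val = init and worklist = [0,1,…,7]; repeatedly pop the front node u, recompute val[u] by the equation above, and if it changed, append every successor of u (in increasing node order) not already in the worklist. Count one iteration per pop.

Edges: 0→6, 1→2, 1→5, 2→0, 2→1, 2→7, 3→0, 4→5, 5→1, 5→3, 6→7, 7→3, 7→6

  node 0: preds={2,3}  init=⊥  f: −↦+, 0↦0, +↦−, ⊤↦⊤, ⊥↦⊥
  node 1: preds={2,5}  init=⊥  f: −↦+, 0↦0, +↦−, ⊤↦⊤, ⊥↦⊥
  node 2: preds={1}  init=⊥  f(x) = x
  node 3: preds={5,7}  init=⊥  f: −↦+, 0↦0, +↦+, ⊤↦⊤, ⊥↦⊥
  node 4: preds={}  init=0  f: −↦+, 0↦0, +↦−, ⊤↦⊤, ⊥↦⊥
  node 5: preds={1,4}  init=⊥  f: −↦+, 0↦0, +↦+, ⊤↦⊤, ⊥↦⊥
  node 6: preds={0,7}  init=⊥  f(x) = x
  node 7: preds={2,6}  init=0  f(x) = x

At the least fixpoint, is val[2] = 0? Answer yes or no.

yes

Iteration log — 17 steps:
  step 1. node 0  ⊔preds=⊥  new=⊥  stable
  step 2. node 1  ⊔preds=⊥  new=⊥  stable
  step 3. node 2  ⊔preds=⊥  new=⊥  stable
  step 4. node 3  ⊔preds=0  new=0  old=⊥  +wl: 0
  step 5. node 4  ⊔preds=⊥  new=0  stable
  step 6. node 5  ⊔preds=0  new=0  old=⊥  +wl: 1,3
  step 7. node 6  ⊔preds=0  new=0  old=⊥  +wl: 
  step 8. node 7  ⊔preds=0  new=0  stable
  step 9. node 0  ⊔preds=0  new=0  old=⊥  +wl: 6
  step 10. node 1  ⊔preds=0  new=0  old=⊥  +wl: 2,5
  step 11. node 3  ⊔preds=0  new=0  stable
  step 12. node 6  ⊔preds=0  new=0  stable
  step 13. node 2  ⊔preds=0  new=0  old=⊥  +wl: 0,1,7
  step 14. node 5  ⊔preds=0  new=0  stable
  step 15. node 0  ⊔preds=0  new=0  stable
  step 16. node 1  ⊔preds=0  new=0  stable
  step 17. node 7  ⊔preds=0  new=0  stable

Least fixpoint reached:
  node 0: 0
  node 1: 0
  node 2: 0
  node 3: 0
  node 4: 0
  node 5: 0
  node 6: 0
  node 7: 0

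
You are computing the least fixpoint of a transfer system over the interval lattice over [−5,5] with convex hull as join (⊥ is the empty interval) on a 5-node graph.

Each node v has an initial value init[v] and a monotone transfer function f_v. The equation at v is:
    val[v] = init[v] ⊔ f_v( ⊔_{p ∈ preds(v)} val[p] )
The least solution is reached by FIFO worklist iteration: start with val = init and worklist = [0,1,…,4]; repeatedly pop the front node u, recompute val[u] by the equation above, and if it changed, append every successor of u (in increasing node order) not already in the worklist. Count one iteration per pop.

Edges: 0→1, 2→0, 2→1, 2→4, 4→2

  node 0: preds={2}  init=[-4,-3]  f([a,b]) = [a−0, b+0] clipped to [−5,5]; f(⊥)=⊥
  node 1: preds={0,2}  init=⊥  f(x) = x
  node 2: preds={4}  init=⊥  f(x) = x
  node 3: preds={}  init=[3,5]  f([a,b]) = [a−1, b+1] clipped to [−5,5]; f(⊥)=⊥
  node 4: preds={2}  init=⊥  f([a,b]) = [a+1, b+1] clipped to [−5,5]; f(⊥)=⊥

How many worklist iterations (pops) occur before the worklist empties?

Trace (5 dequeues):
  [1] u=0 | in ⊥ | out [-4,-3] | ==
  [2] u=1 | in [-4,-3] | out [-4,-3] | prev ⊥ | push {}
  [3] u=2 | in ⊥ | out ⊥ | ==
  [4] u=3 | in ⊥ | out [3,5] | ==
  [5] u=4 | in ⊥ | out ⊥ | ==

Converged values:
  [0] [-4,-3]
  [1] [-4,-3]
  [2] ⊥
  [3] [3,5]
  [4] ⊥

5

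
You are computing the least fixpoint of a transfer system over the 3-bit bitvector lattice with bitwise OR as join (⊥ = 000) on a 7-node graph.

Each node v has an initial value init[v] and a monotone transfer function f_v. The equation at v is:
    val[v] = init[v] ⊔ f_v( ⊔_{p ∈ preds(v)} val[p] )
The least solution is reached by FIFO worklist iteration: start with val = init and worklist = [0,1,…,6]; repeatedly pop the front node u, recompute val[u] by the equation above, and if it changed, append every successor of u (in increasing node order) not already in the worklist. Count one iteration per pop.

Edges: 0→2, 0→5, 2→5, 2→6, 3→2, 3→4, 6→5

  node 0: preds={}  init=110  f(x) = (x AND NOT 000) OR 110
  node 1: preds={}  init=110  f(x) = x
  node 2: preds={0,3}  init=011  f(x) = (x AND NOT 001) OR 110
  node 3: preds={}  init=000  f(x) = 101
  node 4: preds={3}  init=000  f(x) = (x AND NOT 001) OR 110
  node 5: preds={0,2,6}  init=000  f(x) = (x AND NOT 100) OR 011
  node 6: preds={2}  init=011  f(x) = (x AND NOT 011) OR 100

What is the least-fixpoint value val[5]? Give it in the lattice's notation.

Iteration log — 9 steps:
  step 1. node 0  ⊔preds=000  new=110  stable
  step 2. node 1  ⊔preds=000  new=110  stable
  step 3. node 2  ⊔preds=110  new=111  old=011  +wl: 
  step 4. node 3  ⊔preds=000  new=101  old=000  +wl: 2
  step 5. node 4  ⊔preds=101  new=110  old=000  +wl: 
  step 6. node 5  ⊔preds=111  new=011  old=000  +wl: 
  step 7. node 6  ⊔preds=111  new=111  old=011  +wl: 5
  step 8. node 2  ⊔preds=111  new=111  stable
  step 9. node 5  ⊔preds=111  new=011  stable

Least fixpoint reached:
  node 0: 110
  node 1: 110
  node 2: 111
  node 3: 101
  node 4: 110
  node 5: 011
  node 6: 111

011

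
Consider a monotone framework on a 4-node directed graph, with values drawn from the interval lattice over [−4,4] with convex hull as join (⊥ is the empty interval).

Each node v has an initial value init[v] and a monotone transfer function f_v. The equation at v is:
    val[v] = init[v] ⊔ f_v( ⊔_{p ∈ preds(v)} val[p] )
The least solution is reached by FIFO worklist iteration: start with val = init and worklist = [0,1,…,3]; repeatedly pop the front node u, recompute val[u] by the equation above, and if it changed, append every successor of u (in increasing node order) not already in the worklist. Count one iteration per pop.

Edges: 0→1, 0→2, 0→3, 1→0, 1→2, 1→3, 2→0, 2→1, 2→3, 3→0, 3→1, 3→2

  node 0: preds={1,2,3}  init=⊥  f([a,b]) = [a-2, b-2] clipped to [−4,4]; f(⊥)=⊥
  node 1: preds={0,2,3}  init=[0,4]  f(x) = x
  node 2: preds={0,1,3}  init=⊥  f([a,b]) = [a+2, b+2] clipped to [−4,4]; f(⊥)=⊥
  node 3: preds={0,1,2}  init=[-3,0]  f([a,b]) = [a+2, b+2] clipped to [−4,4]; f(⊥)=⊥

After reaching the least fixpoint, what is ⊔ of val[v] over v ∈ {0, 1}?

Trace (7 dequeues):
  [1] u=0 | in [-3,4] | out [-4,2] | prev ⊥ | push {}
  [2] u=1 | in [-4,2] | out [-4,4] | prev [0,4] | push {0}
  [3] u=2 | in [-4,4] | out [-2,4] | prev ⊥ | push {1}
  [4] u=3 | in [-4,4] | out [-3,4] | prev [-3,0] | push {2}
  [5] u=0 | in [-4,4] | out [-4,2] | ==
  [6] u=1 | in [-4,4] | out [-4,4] | ==
  [7] u=2 | in [-4,4] | out [-2,4] | ==

Converged values:
  [0] [-4,2]
  [1] [-4,4]
  [2] [-2,4]
  [3] [-3,4]

[-4,4]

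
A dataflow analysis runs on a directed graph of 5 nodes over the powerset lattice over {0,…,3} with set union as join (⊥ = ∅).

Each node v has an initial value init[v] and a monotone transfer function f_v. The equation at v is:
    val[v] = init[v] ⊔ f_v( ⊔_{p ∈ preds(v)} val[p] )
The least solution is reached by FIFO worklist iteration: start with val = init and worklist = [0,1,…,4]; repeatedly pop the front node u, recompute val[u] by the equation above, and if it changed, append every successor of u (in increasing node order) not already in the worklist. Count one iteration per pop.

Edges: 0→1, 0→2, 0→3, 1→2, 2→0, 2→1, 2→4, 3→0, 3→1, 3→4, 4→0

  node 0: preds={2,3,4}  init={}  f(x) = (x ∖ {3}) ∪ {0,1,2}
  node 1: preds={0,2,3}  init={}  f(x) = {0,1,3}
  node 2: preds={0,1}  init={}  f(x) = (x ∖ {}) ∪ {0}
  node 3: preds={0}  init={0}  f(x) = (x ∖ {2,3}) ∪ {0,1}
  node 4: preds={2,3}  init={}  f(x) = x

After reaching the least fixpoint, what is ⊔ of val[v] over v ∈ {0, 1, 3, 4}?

{0,1,2,3}

Trace (7 dequeues):
  [1] u=0 | in {0} | out {0,1,2} | prev {} | push {}
  [2] u=1 | in {0,1,2} | out {0,1,3} | prev {} | push {}
  [3] u=2 | in {0,1,2,3} | out {0,1,2,3} | prev {} | push {0,1}
  [4] u=3 | in {0,1,2} | out {0,1} | prev {0} | push {}
  [5] u=4 | in {0,1,2,3} | out {0,1,2,3} | prev {} | push {}
  [6] u=0 | in {0,1,2,3} | out {0,1,2} | ==
  [7] u=1 | in {0,1,2,3} | out {0,1,3} | ==

Converged values:
  [0] {0,1,2}
  [1] {0,1,3}
  [2] {0,1,2,3}
  [3] {0,1}
  [4] {0,1,2,3}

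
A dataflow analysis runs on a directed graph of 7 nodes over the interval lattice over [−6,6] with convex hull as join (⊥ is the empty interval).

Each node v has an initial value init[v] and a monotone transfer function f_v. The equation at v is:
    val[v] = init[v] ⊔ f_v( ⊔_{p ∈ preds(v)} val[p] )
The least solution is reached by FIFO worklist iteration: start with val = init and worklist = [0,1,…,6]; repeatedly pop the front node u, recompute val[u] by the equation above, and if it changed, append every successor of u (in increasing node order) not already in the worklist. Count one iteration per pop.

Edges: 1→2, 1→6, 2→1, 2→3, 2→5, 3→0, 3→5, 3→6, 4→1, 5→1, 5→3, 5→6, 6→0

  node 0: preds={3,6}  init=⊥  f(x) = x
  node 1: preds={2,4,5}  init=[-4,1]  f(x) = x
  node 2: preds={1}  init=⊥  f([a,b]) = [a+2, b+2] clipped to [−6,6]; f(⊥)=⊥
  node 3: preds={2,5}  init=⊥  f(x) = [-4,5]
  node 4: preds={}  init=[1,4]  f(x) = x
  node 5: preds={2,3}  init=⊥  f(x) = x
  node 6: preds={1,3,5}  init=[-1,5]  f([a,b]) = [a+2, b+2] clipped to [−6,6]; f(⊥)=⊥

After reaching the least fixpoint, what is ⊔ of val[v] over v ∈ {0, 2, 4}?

Iteration log — 12 steps:
  step 1. node 0  ⊔preds=[-1,5]  new=[-1,5]  old=⊥  +wl: 
  step 2. node 1  ⊔preds=[1,4]  new=[-4,4]  old=[-4,1]  +wl: 
  step 3. node 2  ⊔preds=[-4,4]  new=[-2,6]  old=⊥  +wl: 1
  step 4. node 3  ⊔preds=[-2,6]  new=[-4,5]  old=⊥  +wl: 0
  step 5. node 4  ⊔preds=⊥  new=[1,4]  stable
  step 6. node 5  ⊔preds=[-4,6]  new=[-4,6]  old=⊥  +wl: 3
  step 7. node 6  ⊔preds=[-4,6]  new=[-2,6]  old=[-1,5]  +wl: 
  step 8. node 1  ⊔preds=[-4,6]  new=[-4,6]  old=[-4,4]  +wl: 2,6
  step 9. node 0  ⊔preds=[-4,6]  new=[-4,6]  old=[-1,5]  +wl: 
  step 10. node 3  ⊔preds=[-4,6]  new=[-4,5]  stable
  step 11. node 2  ⊔preds=[-4,6]  new=[-2,6]  stable
  step 12. node 6  ⊔preds=[-4,6]  new=[-2,6]  stable

Least fixpoint reached:
  node 0: [-4,6]
  node 1: [-4,6]
  node 2: [-2,6]
  node 3: [-4,5]
  node 4: [1,4]
  node 5: [-4,6]
  node 6: [-2,6]

[-4,6]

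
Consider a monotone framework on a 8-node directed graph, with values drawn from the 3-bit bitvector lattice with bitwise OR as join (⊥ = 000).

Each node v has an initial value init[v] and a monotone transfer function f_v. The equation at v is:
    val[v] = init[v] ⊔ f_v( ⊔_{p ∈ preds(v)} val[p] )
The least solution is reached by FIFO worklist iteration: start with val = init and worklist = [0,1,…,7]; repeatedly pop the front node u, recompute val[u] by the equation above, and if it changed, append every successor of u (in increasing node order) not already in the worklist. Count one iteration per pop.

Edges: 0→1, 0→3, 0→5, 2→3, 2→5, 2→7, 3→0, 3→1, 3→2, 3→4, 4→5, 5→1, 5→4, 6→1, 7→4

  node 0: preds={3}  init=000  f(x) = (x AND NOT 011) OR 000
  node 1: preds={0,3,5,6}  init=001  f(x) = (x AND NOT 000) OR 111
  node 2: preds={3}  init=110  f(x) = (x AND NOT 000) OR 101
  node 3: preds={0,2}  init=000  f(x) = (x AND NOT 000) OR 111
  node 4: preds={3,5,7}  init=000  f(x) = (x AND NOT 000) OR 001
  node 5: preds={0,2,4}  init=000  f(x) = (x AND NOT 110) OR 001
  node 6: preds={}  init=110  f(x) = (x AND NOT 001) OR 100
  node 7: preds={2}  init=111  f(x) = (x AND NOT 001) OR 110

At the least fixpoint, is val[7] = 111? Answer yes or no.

yes

Trace (14 dequeues):
  [1] u=0 | in 000 | out 000 | ==
  [2] u=1 | in 110 | out 111 | prev 001 | push {}
  [3] u=2 | in 000 | out 111 | prev 110 | push {}
  [4] u=3 | in 111 | out 111 | prev 000 | push {0,1,2}
  [5] u=4 | in 111 | out 111 | prev 000 | push {}
  [6] u=5 | in 111 | out 001 | prev 000 | push {4}
  [7] u=6 | in 000 | out 110 | ==
  [8] u=7 | in 111 | out 111 | ==
  [9] u=0 | in 111 | out 100 | prev 000 | push {3,5}
  [10] u=1 | in 111 | out 111 | ==
  [11] u=2 | in 111 | out 111 | ==
  [12] u=4 | in 111 | out 111 | ==
  [13] u=3 | in 111 | out 111 | ==
  [14] u=5 | in 111 | out 001 | ==

Converged values:
  [0] 100
  [1] 111
  [2] 111
  [3] 111
  [4] 111
  [5] 001
  [6] 110
  [7] 111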